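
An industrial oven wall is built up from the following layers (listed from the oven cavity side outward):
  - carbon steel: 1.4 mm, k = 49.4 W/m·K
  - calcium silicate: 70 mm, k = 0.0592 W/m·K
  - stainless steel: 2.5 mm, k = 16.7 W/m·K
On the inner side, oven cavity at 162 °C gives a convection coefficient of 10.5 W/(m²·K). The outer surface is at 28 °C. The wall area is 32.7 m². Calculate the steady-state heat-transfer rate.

Treating each layer as a thermal resistance in series:
R_inner film = 1/(h_i·A) = 1/(10.5×32.7) = 0.002912 K/W
R_carbon steel = L/(kA) = 0.0014/(49.4×32.7) = 8.667×10^-7 K/W
R_calcium silicate = L/(kA) = 0.07/(0.0592×32.7) = 0.03616 K/W
R_stainless steel = L/(kA) = 0.0025/(16.7×32.7) = 4.578×10^-6 K/W
R_total = 0.03908 K/W
Q = ΔT / R_total = 134 / 0.03908

Q ≈ 3430 W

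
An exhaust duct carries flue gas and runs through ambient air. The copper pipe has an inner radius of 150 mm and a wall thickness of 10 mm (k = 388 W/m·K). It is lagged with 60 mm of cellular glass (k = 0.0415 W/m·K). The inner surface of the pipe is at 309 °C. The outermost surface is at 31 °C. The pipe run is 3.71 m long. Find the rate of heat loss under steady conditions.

Q ≈ 844 W

For a radial system each layer contributes R = ln(r_out/r_in)/(2πkL); films add R = 1/(hA).
R_copper pipe wall = ln(160/150)/(2π×388×3.71) = 7.136×10^-6 K/W
R_cellular glass = ln(220/160)/(2π×0.0415×3.71) = 0.3292 K/W
R_total = 0.3292 K/W
Q = ΔT/R_total = 278/0.3292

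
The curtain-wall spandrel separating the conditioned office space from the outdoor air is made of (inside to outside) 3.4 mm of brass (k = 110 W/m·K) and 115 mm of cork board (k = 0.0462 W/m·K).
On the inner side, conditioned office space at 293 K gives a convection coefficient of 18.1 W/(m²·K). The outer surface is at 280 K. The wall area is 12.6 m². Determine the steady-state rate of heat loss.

Q ≈ 64.4 W

Thermal resistances in series:
R_inner film = 1/(h_i·A) = 1/(18.1×12.6) = 0.004385 K/W
R_brass = L/(kA) = 0.0034/(110×12.6) = 2.453×10^-6 K/W
R_cork board = L/(kA) = 0.115/(0.0462×12.6) = 0.1976 K/W
R_total = 0.2019 K/W
Q = ΔT / R_total = 13 / 0.2019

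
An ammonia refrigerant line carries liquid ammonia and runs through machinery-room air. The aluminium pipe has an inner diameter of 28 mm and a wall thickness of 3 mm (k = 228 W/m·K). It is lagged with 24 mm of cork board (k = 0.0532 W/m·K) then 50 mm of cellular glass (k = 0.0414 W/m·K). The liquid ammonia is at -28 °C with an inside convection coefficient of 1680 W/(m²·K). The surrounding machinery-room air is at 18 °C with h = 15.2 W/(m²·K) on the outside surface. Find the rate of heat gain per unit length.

Cylindrical conduction, so R = ln(r₂/r₁)/(2πkL) per layer, in series:
R_inner film = 1/(h_i·2πr₁L) = 1/(1680×2π×0.014×1) = 0.006767 K/W
R_aluminium pipe wall = ln(17/14)/(2π×228×1) = 1.355×10^-4 K/W
R_cork board = ln(41/17)/(2π×0.0532×1) = 2.634 K/W
R_cellular glass = ln(91/41)/(2π×0.0414×1) = 3.065 K/W
R_outer film = 1/(h_o·2πr_oL) = 1/(15.2×2π×0.091×1) = 0.1151 K/W
R_total = 5.821 K/W
Q = ΔT/R_total = 46/5.821

q′ ≈ 7.9 W/m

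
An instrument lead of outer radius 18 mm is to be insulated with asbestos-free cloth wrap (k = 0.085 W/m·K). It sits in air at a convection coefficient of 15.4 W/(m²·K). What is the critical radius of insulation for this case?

For a cylinder r_cr = k/h = 0.085/15.4
r_cr = 5.52 mm; since the bare radius (18 mm) is above r_cr, any added insulation will reduce heat loss.

r_cr ≈ 5.52 mm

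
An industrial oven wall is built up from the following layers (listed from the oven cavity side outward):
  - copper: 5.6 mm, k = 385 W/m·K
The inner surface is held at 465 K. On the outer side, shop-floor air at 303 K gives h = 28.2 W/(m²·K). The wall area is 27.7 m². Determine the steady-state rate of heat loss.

Q ≈ 126000 W

Model the wall as resistances in series:
R_copper = L/(kA) = 0.0056/(385×27.7) = 5.251×10^-7 K/W
R_outer film = 1/(h_o·A) = 1/(28.2×27.7) = 0.00128 K/W
R_total = 0.001281 K/W
Q = ΔT / R_total = 162 / 0.001281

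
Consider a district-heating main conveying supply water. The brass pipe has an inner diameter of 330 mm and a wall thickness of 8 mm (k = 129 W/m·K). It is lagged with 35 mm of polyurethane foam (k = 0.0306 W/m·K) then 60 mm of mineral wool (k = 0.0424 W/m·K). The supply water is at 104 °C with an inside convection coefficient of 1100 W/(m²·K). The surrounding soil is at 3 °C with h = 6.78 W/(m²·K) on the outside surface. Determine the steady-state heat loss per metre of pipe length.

For a radial system each layer contributes R = ln(r_out/r_in)/(2πkL); films add R = 1/(hA).
R_inner film = 1/(h_i·2πr₁L) = 1/(1100×2π×0.165×1) = 8.769×10^-4 K/W
R_brass pipe wall = ln(173/165)/(2π×129×1) = 5.841×10^-5 K/W
R_polyurethane foam = ln(208/173)/(2π×0.0306×1) = 0.9583 K/W
R_mineral wool = ln(268/208)/(2π×0.0424×1) = 0.9514 K/W
R_outer film = 1/(h_o·2πr_oL) = 1/(6.78×2π×0.268×1) = 0.08759 K/W
R_total = 1.998 K/W
Q = ΔT/R_total = 101/1.998

q′ ≈ 50.5 W/m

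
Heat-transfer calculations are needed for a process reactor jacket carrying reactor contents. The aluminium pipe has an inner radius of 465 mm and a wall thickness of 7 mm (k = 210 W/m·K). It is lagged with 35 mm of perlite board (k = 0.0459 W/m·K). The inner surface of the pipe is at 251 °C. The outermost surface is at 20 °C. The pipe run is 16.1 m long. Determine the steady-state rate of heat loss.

Q ≈ 15000 W

Per-layer cylindrical resistances, series-summed:
R_aluminium pipe wall = ln(472/465)/(2π×210×16.1) = 7.033×10^-7 K/W
R_perlite board = ln(507/472)/(2π×0.0459×16.1) = 0.01541 K/W
R_total = 0.01541 K/W
Q = ΔT/R_total = 231/0.01541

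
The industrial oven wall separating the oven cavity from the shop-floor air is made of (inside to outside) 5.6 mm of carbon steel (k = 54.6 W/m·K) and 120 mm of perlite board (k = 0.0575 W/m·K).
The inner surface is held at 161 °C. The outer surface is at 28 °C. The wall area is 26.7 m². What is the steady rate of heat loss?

Q ≈ 1700 W

Thermal resistances in series:
R_carbon steel = L/(kA) = 0.0056/(54.6×26.7) = 3.841×10^-6 K/W
R_perlite board = L/(kA) = 0.12/(0.0575×26.7) = 0.07816 K/W
R_total = 0.07817 K/W
Q = ΔT / R_total = 133 / 0.07817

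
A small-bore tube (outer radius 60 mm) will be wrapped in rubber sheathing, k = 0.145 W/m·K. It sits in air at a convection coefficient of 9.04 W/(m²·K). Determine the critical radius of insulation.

For a cylinder r_cr = k/h = 0.145/9.04
r_cr = 16 mm; since the bare radius (60 mm) is above r_cr, any added insulation will reduce heat loss.

r_cr ≈ 16 mm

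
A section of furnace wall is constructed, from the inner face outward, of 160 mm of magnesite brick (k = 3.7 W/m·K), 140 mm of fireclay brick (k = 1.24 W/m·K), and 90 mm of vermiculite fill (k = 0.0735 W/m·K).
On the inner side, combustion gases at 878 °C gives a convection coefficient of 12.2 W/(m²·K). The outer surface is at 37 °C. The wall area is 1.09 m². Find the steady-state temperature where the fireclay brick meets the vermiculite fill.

Treating each layer as a thermal resistance in series:
R_inner film = 1/(h_i·A) = 1/(12.2×1.09) = 0.0752 K/W
R_magnesite brick = L/(kA) = 0.16/(3.7×1.09) = 0.03967 K/W
R_fireclay brick = L/(kA) = 0.14/(1.24×1.09) = 0.1036 K/W
R_vermiculite fill = L/(kA) = 0.09/(0.0735×1.09) = 1.123 K/W
R_total = 1.342 K/W;  Q = ΔT/R_total = 841/1.342 = 626.8 W
T_interface = T_inner − Q·ΣR(inner→interface) = 878 − 627×0.2185

T ≈ 741 °C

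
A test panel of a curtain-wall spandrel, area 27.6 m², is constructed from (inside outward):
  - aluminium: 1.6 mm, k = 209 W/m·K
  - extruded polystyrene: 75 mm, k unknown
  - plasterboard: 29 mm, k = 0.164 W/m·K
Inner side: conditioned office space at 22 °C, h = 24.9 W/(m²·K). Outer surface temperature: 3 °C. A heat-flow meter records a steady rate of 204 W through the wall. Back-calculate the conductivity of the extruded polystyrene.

Thermal resistances in series:
R_inner film = 1/(h_i·A) = 1/(24.9×27.6) = 0.001455 K/W
R_aluminium = L/(kA) = 0.0016/(209×27.6) = 2.774×10^-7 K/W
R_plasterboard = L/(kA) = 0.029/(0.164×27.6) = 0.006407 K/W
Sum of known resistances R_other = 0.007862 K/W
Total R = ΔT/Q = 19/204 = 0.09314 K/W
R_extruded polystyrene = R_total − R_other = 0.08528 K/W
k = L/(R·A) = 0.075/(0.08528×27.6)

k ≈ 0.0319 W/(m·K)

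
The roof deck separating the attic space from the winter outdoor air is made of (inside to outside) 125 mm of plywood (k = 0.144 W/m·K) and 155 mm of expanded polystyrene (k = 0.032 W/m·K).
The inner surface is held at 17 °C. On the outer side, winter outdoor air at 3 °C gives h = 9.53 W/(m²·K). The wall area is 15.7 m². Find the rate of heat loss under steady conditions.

Model the wall as resistances in series:
R_plywood = L/(kA) = 0.125/(0.144×15.7) = 0.05529 K/W
R_expanded polystyrene = L/(kA) = 0.155/(0.032×15.7) = 0.3085 K/W
R_outer film = 1/(h_o·A) = 1/(9.53×15.7) = 0.006684 K/W
R_total = 0.3705 K/W
Q = ΔT / R_total = 14 / 0.3705

Q ≈ 37.8 W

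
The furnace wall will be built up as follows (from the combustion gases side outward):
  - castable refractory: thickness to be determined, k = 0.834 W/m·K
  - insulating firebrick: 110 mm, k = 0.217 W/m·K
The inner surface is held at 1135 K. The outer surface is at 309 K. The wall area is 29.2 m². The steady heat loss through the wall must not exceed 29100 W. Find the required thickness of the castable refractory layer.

L ≈ 268 mm

Thermal resistances in series:
R_insulating firebrick = L/(kA) = 0.11/(0.217×29.2) = 0.01736 K/W
Sum of the known resistances R_other = 0.01736 K/W
Required total resistance R_tot = ΔT/Q_allow = 826/29100 = 0.02838 K/W
R_castable refractory = R_tot − R_other = 0.01102 K/W
L = R·k·A = 0.01102×0.834×29.2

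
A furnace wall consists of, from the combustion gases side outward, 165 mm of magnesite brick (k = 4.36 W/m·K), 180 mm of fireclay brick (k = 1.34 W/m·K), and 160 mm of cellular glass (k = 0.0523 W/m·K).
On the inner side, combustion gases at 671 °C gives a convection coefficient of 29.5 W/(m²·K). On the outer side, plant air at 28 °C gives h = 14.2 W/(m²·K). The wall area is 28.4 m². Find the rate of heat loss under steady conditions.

Using the resistance-network approach (series):
R_inner film = 1/(h_i·A) = 1/(29.5×28.4) = 0.001194 K/W
R_magnesite brick = L/(kA) = 0.165/(4.36×28.4) = 0.001333 K/W
R_fireclay brick = L/(kA) = 0.18/(1.34×28.4) = 0.00473 K/W
R_cellular glass = L/(kA) = 0.16/(0.0523×28.4) = 0.1077 K/W
R_outer film = 1/(h_o·A) = 1/(14.2×28.4) = 0.00248 K/W
R_total = 0.1175 K/W
Q = ΔT / R_total = 643 / 0.1175

Q ≈ 5470 W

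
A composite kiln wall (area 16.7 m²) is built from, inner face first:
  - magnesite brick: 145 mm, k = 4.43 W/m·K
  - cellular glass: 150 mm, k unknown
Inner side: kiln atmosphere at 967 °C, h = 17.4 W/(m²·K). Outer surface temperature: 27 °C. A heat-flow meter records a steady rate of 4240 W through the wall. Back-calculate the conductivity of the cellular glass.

k ≈ 0.0415 W/(m·K)

Using the resistance-network approach (series):
R_inner film = 1/(h_i·A) = 1/(17.4×16.7) = 0.003441 K/W
R_magnesite brick = L/(kA) = 0.145/(4.43×16.7) = 0.00196 K/W
Sum of known resistances R_other = 0.005401 K/W
Total R = ΔT/Q = 940/4240 = 0.2217 K/W
R_cellular glass = R_total − R_other = 0.2163 K/W
k = L/(R·A) = 0.15/(0.2163×16.7)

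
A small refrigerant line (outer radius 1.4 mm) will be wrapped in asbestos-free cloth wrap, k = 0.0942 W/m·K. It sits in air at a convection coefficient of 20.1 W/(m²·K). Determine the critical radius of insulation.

r_cr ≈ 4.69 mm

For a cylinder r_cr = k/h = 0.0942/20.1
r_cr = 4.69 mm; since the bare radius (1.4 mm) is below r_cr, adding a thin layer of insulation will *increase* heat loss.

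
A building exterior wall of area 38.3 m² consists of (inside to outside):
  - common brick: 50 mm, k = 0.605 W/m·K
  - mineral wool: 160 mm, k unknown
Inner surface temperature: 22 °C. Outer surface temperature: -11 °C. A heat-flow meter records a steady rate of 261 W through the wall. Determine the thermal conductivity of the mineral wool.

Treating each layer as a thermal resistance in series:
R_common brick = L/(kA) = 0.05/(0.605×38.3) = 0.002158 K/W
Sum of known resistances R_other = 0.002158 K/W
Total R = ΔT/Q = 33/261 = 0.1264 K/W
R_mineral wool = R_total − R_other = 0.1243 K/W
k = L/(R·A) = 0.16/(0.1243×38.3)

k ≈ 0.0336 W/(m·K)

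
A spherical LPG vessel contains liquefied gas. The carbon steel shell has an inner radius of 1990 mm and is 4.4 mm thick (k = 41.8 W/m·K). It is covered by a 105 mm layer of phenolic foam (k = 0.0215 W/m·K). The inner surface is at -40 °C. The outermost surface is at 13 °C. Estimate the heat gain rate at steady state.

Spherical conduction: R = (1/r_in − 1/r_out)/(4πk) per layer; series-sum.
R_carbon steel shell = (1/1.99 − 1/1.9944)/(4π×41.8) = 2.111×10^-6 K/W
R_phenolic foam = (1/1.9944 − 1/2.0994)/(4π×0.0215) = 0.09282 K/W
R_total = 0.09282 K/W
Q = ΔT/R_total = 53/0.09282

Q ≈ 571 W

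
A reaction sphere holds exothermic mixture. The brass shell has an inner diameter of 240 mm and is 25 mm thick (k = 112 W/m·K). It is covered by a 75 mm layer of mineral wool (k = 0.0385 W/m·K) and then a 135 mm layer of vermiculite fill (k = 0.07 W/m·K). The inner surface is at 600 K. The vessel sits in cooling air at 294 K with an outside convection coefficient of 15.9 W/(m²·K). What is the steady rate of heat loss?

Each spherical layer contributes R = (1/r_i − 1/r_o)/(4πk):
R_brass shell = (1/0.12 − 1/0.145)/(4π×112) = 0.001021 K/W
R_mineral wool = (1/0.145 − 1/0.22)/(4π×0.0385) = 4.86 K/W
R_vermiculite fill = (1/0.22 − 1/0.355)/(4π×0.07) = 1.965 K/W
R_outer film = 1/(h·4πr_o²) = 1/(15.9×4π×0.355²) = 0.03971 K/W
R_total = 6.865 K/W
Q = ΔT/R_total = 306/6.865

Q ≈ 44.6 W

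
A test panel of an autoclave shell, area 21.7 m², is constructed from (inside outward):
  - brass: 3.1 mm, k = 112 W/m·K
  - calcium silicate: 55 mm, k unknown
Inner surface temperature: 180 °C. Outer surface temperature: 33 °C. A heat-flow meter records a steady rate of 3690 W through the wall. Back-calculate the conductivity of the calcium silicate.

Using the resistance-network approach (series):
R_brass = L/(kA) = 0.0031/(112×21.7) = 1.276×10^-6 K/W
Sum of known resistances R_other = 1.276×10^-6 K/W
Total R = ΔT/Q = 147/3690 = 0.03984 K/W
R_calcium silicate = R_total − R_other = 0.03984 K/W
k = L/(R·A) = 0.055/(0.03984×21.7)

k ≈ 0.0636 W/(m·K)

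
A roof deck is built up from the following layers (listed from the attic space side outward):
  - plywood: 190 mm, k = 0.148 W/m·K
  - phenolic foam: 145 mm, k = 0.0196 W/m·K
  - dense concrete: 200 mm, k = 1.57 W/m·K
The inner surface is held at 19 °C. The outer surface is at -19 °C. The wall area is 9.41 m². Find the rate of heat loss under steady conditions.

Q ≈ 40.6 W

Treating each layer as a thermal resistance in series:
R_plywood = L/(kA) = 0.19/(0.148×9.41) = 0.1364 K/W
R_phenolic foam = L/(kA) = 0.145/(0.0196×9.41) = 0.7862 K/W
R_dense concrete = L/(kA) = 0.2/(1.57×9.41) = 0.01354 K/W
R_total = 0.9361 K/W
Q = ΔT / R_total = 38 / 0.9361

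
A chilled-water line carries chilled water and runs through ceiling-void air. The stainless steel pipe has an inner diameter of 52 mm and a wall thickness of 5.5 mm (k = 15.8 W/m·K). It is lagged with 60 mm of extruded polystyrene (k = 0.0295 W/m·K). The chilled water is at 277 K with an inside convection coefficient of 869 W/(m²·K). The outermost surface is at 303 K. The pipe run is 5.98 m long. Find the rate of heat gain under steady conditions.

Q ≈ 27 W

Radial resistances (cylindrical: R_cond = ln(r_o/r_i)/(2πkL), R_conv = 1/(h·2πrL)):
R_inner film = 1/(h_i·2πr₁L) = 1/(869×2π×0.026×5.98) = 0.001178 K/W
R_stainless steel pipe wall = ln(31.5/26)/(2π×15.8×5.98) = 3.232×10^-4 K/W
R_extruded polystyrene = ln(91.5/31.5)/(2π×0.0295×5.98) = 0.962 K/W
R_total = 0.9636 K/W
Q = ΔT/R_total = 26/0.9636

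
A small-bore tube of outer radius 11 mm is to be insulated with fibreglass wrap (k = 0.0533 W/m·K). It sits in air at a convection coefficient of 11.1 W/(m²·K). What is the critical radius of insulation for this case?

For a cylinder r_cr = k/h = 0.0533/11.1
r_cr = 4.8 mm; since the bare radius (11 mm) is above r_cr, any added insulation will reduce heat loss.

r_cr ≈ 4.8 mm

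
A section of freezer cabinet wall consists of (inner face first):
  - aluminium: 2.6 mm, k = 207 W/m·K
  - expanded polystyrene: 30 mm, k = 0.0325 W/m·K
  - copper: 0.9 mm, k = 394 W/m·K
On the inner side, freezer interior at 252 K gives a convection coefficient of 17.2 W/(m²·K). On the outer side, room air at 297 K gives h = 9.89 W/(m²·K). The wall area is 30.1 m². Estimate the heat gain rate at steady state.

Series thermal resistances:
R_inner film = 1/(h_i·A) = 1/(17.2×30.1) = 0.001932 K/W
R_aluminium = L/(kA) = 0.0026/(207×30.1) = 4.173×10^-7 K/W
R_expanded polystyrene = L/(kA) = 0.03/(0.0325×30.1) = 0.03067 K/W
R_copper = L/(kA) = 0.0009/(394×30.1) = 7.589×10^-8 K/W
R_outer film = 1/(h_o·A) = 1/(9.89×30.1) = 0.003359 K/W
R_total = 0.03596 K/W
Q = ΔT / R_total = 45 / 0.03596

Q ≈ 1250 W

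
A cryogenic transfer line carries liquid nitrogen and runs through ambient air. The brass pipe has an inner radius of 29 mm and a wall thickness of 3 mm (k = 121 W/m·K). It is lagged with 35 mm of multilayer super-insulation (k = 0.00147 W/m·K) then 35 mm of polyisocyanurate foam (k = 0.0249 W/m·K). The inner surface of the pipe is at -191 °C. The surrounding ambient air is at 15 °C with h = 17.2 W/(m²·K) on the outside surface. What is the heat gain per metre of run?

q′ ≈ 2.49 W/m

Cylindrical conduction, so R = ln(r₂/r₁)/(2πkL) per layer, in series:
R_brass pipe wall = ln(32/29)/(2π×121×1) = 1.295×10^-4 K/W
R_multilayer super-insulation = ln(67/32)/(2π×0.00147×1) = 80.01 K/W
R_polyisocyanurate foam = ln(102/67)/(2π×0.0249×1) = 2.686 K/W
R_outer film = 1/(h_o·2πr_oL) = 1/(17.2×2π×0.102×1) = 0.09072 K/W
R_total = 82.78 K/W
Q = ΔT/R_total = 206/82.78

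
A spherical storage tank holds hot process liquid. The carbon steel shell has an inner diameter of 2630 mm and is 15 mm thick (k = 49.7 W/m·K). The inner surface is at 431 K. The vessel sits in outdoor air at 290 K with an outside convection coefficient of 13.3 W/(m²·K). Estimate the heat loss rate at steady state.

Radial (spherical) resistances in series:
R_carbon steel shell = (1/1.315 − 1/1.33)/(4π×49.7) = 1.373×10^-5 K/W
R_outer film = 1/(h·4πr_o²) = 1/(13.3×4π×1.33²) = 0.003382 K/W
R_total = 0.003396 K/W
Q = ΔT/R_total = 141/0.003396

Q ≈ 41500 W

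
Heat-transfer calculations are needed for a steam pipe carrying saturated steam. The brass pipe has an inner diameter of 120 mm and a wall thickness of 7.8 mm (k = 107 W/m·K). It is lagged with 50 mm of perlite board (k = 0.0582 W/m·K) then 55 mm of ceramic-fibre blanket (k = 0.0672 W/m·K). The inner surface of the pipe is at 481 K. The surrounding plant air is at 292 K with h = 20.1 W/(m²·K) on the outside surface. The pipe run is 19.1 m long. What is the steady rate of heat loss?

Q ≈ 1460 W

Treating each annulus and film as a series resistance:
R_brass pipe wall = ln(67.8/60)/(2π×107×19.1) = 9.518×10^-6 K/W
R_perlite board = ln(117.8/67.8)/(2π×0.0582×19.1) = 0.07909 K/W
R_ceramic-fibre blanket = ln(172.8/117.8)/(2π×0.0672×19.1) = 0.04751 K/W
R_outer film = 1/(h_o·2πr_oL) = 1/(20.1×2π×0.1728×19.1) = 0.002399 K/W
R_total = 0.129 K/W
Q = ΔT/R_total = 189/0.129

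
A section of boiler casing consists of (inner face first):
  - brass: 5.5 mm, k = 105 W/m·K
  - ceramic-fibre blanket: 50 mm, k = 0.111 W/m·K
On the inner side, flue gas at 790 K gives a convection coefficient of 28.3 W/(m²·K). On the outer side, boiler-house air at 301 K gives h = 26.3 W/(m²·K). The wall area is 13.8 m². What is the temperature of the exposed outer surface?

Treating each layer as a thermal resistance in series:
R_inner film = 1/(h_i·A) = 1/(28.3×13.8) = 0.002561 K/W
R_brass = L/(kA) = 0.0055/(105×13.8) = 3.796×10^-6 K/W
R_ceramic-fibre blanket = L/(kA) = 0.05/(0.111×13.8) = 0.03264 K/W
R_outer film = 1/(h_o·A) = 1/(26.3×13.8) = 0.002755 K/W
R_total = 0.03796 K/W;  Q = ΔT/R_total = 489/0.03796 = 12880 W
T_interface = T_inner − Q·ΣR(inner→interface) = 790 − 12900×0.03521

T ≈ 336 K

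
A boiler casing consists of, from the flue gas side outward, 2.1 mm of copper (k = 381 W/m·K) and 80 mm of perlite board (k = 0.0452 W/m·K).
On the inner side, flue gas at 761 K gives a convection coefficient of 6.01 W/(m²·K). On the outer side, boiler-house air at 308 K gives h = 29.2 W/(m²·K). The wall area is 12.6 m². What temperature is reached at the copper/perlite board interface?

Model the wall as resistances in series:
R_inner film = 1/(h_i·A) = 1/(6.01×12.6) = 0.01321 K/W
R_copper = L/(kA) = 0.0021/(381×12.6) = 4.374×10^-7 K/W
R_perlite board = L/(kA) = 0.08/(0.0452×12.6) = 0.1405 K/W
R_outer film = 1/(h_o·A) = 1/(29.2×12.6) = 0.002718 K/W
R_total = 0.1564 K/W;  Q = ΔT/R_total = 453/0.1564 = 2897 W
T_interface = T_inner − Q·ΣR(inner→interface) = 761 − 2900×0.01321

T ≈ 723 K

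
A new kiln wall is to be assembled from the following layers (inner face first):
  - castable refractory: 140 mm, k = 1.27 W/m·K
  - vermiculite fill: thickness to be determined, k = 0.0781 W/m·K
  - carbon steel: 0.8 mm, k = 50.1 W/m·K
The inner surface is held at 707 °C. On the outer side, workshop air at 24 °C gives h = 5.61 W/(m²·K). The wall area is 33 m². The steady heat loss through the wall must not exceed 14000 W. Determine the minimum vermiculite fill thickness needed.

Treating each layer as a thermal resistance in series:
R_castable refractory = L/(kA) = 0.14/(1.27×33) = 0.00334 K/W
R_carbon steel = L/(kA) = 0.0008/(50.1×33) = 4.839×10^-7 K/W
R_outer film = 1/(h_o·A) = 1/(5.61×33) = 0.005402 K/W
Sum of the known resistances R_other = 0.008743 K/W
Required total resistance R_tot = ΔT/Q_allow = 683/14000 = 0.04879 K/W
R_vermiculite fill = R_tot − R_other = 0.04004 K/W
L = R·k·A = 0.04004×0.0781×33

L ≈ 103 mm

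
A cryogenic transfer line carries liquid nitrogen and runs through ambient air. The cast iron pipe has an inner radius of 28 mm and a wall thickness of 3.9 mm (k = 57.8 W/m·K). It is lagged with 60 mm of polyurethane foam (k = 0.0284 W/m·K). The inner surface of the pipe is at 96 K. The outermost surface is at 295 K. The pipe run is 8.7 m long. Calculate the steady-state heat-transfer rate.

Q ≈ 292 W

Treating each annulus and film as a series resistance:
R_cast iron pipe wall = ln(31.9/28)/(2π×57.8×8.7) = 4.127×10^-5 K/W
R_polyurethane foam = ln(91.9/31.9)/(2π×0.0284×8.7) = 0.6816 K/W
R_total = 0.6816 K/W
Q = ΔT/R_total = 199/0.6816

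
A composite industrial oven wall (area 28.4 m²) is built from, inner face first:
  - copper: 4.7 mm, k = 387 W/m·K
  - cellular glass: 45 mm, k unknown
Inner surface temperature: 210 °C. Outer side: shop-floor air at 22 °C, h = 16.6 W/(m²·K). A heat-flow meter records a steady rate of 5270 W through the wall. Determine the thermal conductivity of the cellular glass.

Thermal resistances in series:
R_copper = L/(kA) = 0.0047/(387×28.4) = 4.276×10^-7 K/W
R_outer film = 1/(h_o·A) = 1/(16.6×28.4) = 0.002121 K/W
Sum of known resistances R_other = 0.002122 K/W
Total R = ΔT/Q = 188/5270 = 0.03567 K/W
R_cellular glass = R_total − R_other = 0.03355 K/W
k = L/(R·A) = 0.045/(0.03355×28.4)

k ≈ 0.0472 W/(m·K)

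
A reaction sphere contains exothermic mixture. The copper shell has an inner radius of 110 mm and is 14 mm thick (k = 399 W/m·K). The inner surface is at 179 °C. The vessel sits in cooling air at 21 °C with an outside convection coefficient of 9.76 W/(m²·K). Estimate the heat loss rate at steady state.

Q ≈ 298 W

Each spherical layer contributes R = (1/r_i − 1/r_o)/(4πk):
R_copper shell = (1/0.11 − 1/0.124)/(4π×399) = 2.047×10^-4 K/W
R_outer film = 1/(h·4πr_o²) = 1/(9.76×4π×0.124²) = 0.5303 K/W
R_total = 0.5305 K/W
Q = ΔT/R_total = 158/0.5305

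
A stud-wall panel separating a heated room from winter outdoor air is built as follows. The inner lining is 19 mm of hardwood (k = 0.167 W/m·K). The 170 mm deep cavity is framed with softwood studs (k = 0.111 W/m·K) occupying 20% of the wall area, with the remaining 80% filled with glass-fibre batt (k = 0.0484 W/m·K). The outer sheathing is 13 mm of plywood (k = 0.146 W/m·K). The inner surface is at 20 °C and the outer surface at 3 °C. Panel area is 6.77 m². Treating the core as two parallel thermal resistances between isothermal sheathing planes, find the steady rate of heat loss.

Sheathing layers in series; stud and cavity paths in parallel between them.
R_inner = 0.019/(0.167×6.77) = 0.01681 K/W
R_stud  = 0.17/(0.111×0.2×6.77) = 1.131 K/W
R_cav   = 0.17/(0.0484×0.8×6.77) = 0.6485 K/W
1/R_core = 1/R_stud + 1/R_cav → R_core = 0.4122 K/W
R_outer = 0.013/(0.146×6.77) = 0.01315 K/W
R_total = 0.4422 K/W
Q = ΔT/R_total = 17/0.4422

Q ≈ 38.4 W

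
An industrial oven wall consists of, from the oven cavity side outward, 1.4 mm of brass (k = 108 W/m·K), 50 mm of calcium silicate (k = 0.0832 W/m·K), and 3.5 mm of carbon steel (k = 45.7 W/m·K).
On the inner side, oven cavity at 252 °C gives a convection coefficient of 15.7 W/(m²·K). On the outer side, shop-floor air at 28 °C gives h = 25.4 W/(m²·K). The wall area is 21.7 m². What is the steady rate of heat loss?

Treating each layer as a thermal resistance in series:
R_inner film = 1/(h_i·A) = 1/(15.7×21.7) = 0.002935 K/W
R_brass = L/(kA) = 0.0014/(108×21.7) = 5.974×10^-7 K/W
R_calcium silicate = L/(kA) = 0.05/(0.0832×21.7) = 0.02769 K/W
R_carbon steel = L/(kA) = 0.0035/(45.7×21.7) = 3.529×10^-6 K/W
R_outer film = 1/(h_o·A) = 1/(25.4×21.7) = 0.001814 K/W
R_total = 0.03245 K/W
Q = ΔT / R_total = 224 / 0.03245

Q ≈ 6900 W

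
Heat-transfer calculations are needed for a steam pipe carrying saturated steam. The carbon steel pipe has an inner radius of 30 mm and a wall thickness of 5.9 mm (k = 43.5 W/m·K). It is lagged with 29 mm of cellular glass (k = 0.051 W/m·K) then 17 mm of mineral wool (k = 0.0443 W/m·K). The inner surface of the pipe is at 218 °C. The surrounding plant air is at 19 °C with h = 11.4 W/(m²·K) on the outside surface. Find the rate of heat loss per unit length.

q′ ≈ 69.7 W/m

Cylindrical conduction, so R = ln(r₂/r₁)/(2πkL) per layer, in series:
R_carbon steel pipe wall = ln(35.9/30)/(2π×43.5×1) = 6.569×10^-4 K/W
R_cellular glass = ln(64.9/35.9)/(2π×0.051×1) = 1.848 K/W
R_mineral wool = ln(81.9/64.9)/(2π×0.0443×1) = 0.8358 K/W
R_outer film = 1/(h_o·2πr_oL) = 1/(11.4×2π×0.0819×1) = 0.1705 K/W
R_total = 2.855 K/W
Q = ΔT/R_total = 199/2.855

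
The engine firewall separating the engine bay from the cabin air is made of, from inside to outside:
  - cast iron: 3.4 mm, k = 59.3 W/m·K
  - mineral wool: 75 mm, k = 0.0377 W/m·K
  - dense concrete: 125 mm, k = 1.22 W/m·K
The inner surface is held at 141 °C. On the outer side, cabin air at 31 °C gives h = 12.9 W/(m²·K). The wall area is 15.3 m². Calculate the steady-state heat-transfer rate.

Q ≈ 776 W

Thermal resistances in series:
R_cast iron = L/(kA) = 0.0034/(59.3×15.3) = 3.747×10^-6 K/W
R_mineral wool = L/(kA) = 0.075/(0.0377×15.3) = 0.13 K/W
R_dense concrete = L/(kA) = 0.125/(1.22×15.3) = 0.006697 K/W
R_outer film = 1/(h_o·A) = 1/(12.9×15.3) = 0.005067 K/W
R_total = 0.1418 K/W
Q = ΔT / R_total = 110 / 0.1418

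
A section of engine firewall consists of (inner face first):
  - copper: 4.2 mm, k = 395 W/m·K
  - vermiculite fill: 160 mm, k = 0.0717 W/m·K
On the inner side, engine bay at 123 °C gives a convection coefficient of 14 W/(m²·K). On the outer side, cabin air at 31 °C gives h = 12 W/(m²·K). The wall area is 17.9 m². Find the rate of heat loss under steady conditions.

Series thermal resistances:
R_inner film = 1/(h_i·A) = 1/(14×17.9) = 0.00399 K/W
R_copper = L/(kA) = 0.0042/(395×17.9) = 5.94×10^-7 K/W
R_vermiculite fill = L/(kA) = 0.16/(0.0717×17.9) = 0.1247 K/W
R_outer film = 1/(h_o·A) = 1/(12×17.9) = 0.004655 K/W
R_total = 0.1333 K/W
Q = ΔT / R_total = 92 / 0.1333

Q ≈ 690 W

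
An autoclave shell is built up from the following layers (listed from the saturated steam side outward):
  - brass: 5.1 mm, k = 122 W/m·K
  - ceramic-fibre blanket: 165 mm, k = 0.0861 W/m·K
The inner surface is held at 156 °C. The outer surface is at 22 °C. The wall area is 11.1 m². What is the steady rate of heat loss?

Q ≈ 776 W

Thermal resistances in series:
R_brass = L/(kA) = 0.0051/(122×11.1) = 3.766×10^-6 K/W
R_ceramic-fibre blanket = L/(kA) = 0.165/(0.0861×11.1) = 0.1726 K/W
R_total = 0.1727 K/W
Q = ΔT / R_total = 134 / 0.1727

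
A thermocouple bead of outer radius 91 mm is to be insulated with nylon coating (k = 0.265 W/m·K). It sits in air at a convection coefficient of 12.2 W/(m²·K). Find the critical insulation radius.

r_cr ≈ 43.4 mm

For a sphere r_cr = 2k/h = 2×0.265/12.2
r_cr = 43.4 mm; since the bare radius (91 mm) is above r_cr, any added insulation will reduce heat loss.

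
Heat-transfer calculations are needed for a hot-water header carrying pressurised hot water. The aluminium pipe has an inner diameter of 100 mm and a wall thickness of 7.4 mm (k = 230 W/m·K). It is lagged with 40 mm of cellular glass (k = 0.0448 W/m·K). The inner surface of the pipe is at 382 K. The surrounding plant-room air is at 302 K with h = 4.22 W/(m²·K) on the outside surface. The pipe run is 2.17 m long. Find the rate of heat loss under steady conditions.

Q ≈ 76.6 W

Cylindrical conduction, so R = ln(r₂/r₁)/(2πkL) per layer, in series:
R_aluminium pipe wall = ln(57.4/50)/(2π×230×2.17) = 4.401×10^-5 K/W
R_cellular glass = ln(97.4/57.4)/(2π×0.0448×2.17) = 0.8657 K/W
R_outer film = 1/(h_o·2πr_oL) = 1/(4.22×2π×0.0974×2.17) = 0.1784 K/W
R_total = 1.044 K/W
Q = ΔT/R_total = 80/1.044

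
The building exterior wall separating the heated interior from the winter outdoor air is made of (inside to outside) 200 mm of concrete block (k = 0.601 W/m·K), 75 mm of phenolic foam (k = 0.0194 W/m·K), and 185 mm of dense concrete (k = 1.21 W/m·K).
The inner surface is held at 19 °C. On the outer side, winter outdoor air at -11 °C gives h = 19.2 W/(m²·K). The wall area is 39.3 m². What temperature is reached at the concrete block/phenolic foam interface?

Model the wall as resistances in series:
R_concrete block = L/(kA) = 0.2/(0.601×39.3) = 0.008468 K/W
R_phenolic foam = L/(kA) = 0.075/(0.0194×39.3) = 0.09837 K/W
R_dense concrete = L/(kA) = 0.185/(1.21×39.3) = 0.00389 K/W
R_outer film = 1/(h_o·A) = 1/(19.2×39.3) = 0.001325 K/W
R_total = 0.1121 K/W;  Q = ΔT/R_total = 30/0.1121 = 267.7 W
T_interface = T_inner − Q·ΣR(inner→interface) = 19 − 268×0.008468

T ≈ 16.7 °C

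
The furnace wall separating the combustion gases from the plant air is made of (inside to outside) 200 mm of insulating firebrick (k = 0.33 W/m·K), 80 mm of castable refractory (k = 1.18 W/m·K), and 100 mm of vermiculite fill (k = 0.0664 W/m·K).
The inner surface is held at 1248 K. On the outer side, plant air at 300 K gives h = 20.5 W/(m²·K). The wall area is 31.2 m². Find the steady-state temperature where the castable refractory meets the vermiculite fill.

T ≈ 961 K

Series thermal resistances:
R_insulating firebrick = L/(kA) = 0.2/(0.33×31.2) = 0.01943 K/W
R_castable refractory = L/(kA) = 0.08/(1.18×31.2) = 0.002173 K/W
R_vermiculite fill = L/(kA) = 0.1/(0.0664×31.2) = 0.04827 K/W
R_outer film = 1/(h_o·A) = 1/(20.5×31.2) = 0.001563 K/W
R_total = 0.07143 K/W;  Q = ΔT/R_total = 948/0.07143 = 13270 W
T_interface = T_inner − Q·ΣR(inner→interface) = 1248 − 13300×0.0216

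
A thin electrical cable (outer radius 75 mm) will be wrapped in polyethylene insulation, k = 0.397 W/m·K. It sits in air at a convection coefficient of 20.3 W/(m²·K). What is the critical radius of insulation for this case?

r_cr ≈ 19.6 mm

For a cylinder r_cr = k/h = 0.397/20.3
r_cr = 19.6 mm; since the bare radius (75 mm) is above r_cr, any added insulation will reduce heat loss.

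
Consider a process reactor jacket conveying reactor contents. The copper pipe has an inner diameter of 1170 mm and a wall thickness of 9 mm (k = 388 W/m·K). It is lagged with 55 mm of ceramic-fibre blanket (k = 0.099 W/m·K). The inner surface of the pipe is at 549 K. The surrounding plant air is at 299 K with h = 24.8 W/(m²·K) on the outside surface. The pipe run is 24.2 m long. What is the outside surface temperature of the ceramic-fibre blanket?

Per-layer cylindrical resistances, series-summed:
R_copper pipe wall = ln(594/585)/(2π×388×24.2) = 2.588×10^-7 K/W
R_ceramic-fibre blanket = ln(649/594)/(2π×0.099×24.2) = 0.005883 K/W
R_outer film = 1/(h_o·2πr_oL) = 1/(24.8×2π×0.649×24.2) = 4.086×10^-4 K/W
R_total = 0.006292 K/W
Q = ΔT/R_total = 250/0.006292
Q = 39700 W
T_interface = T_inner − Q·ΣR(inner→interface) = 549 − 39700×0.005883

T ≈ 315 K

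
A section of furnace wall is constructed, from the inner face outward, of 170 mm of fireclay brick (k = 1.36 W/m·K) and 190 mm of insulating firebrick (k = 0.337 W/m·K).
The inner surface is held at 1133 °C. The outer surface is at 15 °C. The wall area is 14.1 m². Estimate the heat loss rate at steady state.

Thermal resistances in series:
R_fireclay brick = L/(kA) = 0.17/(1.36×14.1) = 0.008865 K/W
R_insulating firebrick = L/(kA) = 0.19/(0.337×14.1) = 0.03999 K/W
R_total = 0.04885 K/W
Q = ΔT / R_total = 1118 / 0.04885

Q ≈ 22900 W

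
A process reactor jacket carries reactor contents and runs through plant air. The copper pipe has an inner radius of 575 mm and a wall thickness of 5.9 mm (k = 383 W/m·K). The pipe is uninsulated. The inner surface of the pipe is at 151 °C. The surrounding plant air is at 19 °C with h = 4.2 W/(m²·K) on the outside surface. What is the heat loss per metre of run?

For a radial system each layer contributes R = ln(r_out/r_in)/(2πkL); films add R = 1/(hA).
R_copper pipe wall = ln(580.9/575)/(2π×383×1) = 4.242×10^-6 K/W
R_outer film = 1/(h_o·2πr_oL) = 1/(4.2×2π×0.5809×1) = 0.06523 K/W
R_total = 0.06524 K/W
Q = ΔT/R_total = 132/0.06524

q′ ≈ 2020 W/m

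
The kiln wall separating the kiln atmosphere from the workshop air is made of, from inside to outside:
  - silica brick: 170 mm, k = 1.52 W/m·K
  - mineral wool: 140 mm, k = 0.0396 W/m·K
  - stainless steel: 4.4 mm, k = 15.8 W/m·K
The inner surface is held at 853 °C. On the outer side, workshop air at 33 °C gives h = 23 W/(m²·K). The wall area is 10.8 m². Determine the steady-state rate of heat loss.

Q ≈ 2400 W

Treating each layer as a thermal resistance in series:
R_silica brick = L/(kA) = 0.17/(1.52×10.8) = 0.01036 K/W
R_mineral wool = L/(kA) = 0.14/(0.0396×10.8) = 0.3273 K/W
R_stainless steel = L/(kA) = 0.0044/(15.8×10.8) = 2.579×10^-5 K/W
R_outer film = 1/(h_o·A) = 1/(23×10.8) = 0.004026 K/W
R_total = 0.3418 K/W
Q = ΔT / R_total = 820 / 0.3418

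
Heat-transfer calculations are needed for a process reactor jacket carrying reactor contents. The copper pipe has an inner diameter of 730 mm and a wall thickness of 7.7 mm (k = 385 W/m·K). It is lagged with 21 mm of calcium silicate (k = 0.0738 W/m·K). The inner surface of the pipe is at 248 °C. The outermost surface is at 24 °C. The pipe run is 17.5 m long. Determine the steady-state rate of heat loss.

Q ≈ 33200 W

Treating each annulus and film as a series resistance:
R_copper pipe wall = ln(372.7/365)/(2π×385×17.5) = 4.931×10^-7 K/W
R_calcium silicate = ln(393.7/372.7)/(2π×0.0738×17.5) = 0.006755 K/W
R_total = 0.006756 K/W
Q = ΔT/R_total = 224/0.006756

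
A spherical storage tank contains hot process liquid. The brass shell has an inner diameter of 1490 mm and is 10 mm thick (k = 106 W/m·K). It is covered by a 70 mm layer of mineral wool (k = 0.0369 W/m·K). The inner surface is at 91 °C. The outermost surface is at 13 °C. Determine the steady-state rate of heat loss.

Q ≈ 322 W

Spherical conduction: R = (1/r_in − 1/r_out)/(4πk) per layer; series-sum.
R_brass shell = (1/0.745 − 1/0.755)/(4π×106) = 1.335×10^-5 K/W
R_mineral wool = (1/0.755 − 1/0.825)/(4π×0.0369) = 0.2424 K/W
R_total = 0.2424 K/W
Q = ΔT/R_total = 78/0.2424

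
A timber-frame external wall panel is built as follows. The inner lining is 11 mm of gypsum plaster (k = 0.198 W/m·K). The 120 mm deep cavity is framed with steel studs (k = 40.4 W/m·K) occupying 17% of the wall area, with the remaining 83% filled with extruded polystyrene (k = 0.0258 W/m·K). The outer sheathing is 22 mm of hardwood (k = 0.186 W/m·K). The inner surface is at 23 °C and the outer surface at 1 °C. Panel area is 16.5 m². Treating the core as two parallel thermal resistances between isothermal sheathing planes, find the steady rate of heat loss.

Q ≈ 1900 W

Sheathing layers in series; stud and cavity paths in parallel between them.
R_inner = 0.011/(0.198×16.5) = 0.003367 K/W
R_stud  = 0.12/(40.4×0.17×16.5) = 0.001059 K/W
R_cav   = 0.12/(0.0258×0.83×16.5) = 0.3396 K/W
1/R_core = 1/R_stud + 1/R_cav → R_core = 0.001056 K/W
R_outer = 0.022/(0.186×16.5) = 0.007168 K/W
R_total = 0.01159 K/W
Q = ΔT/R_total = 22/0.01159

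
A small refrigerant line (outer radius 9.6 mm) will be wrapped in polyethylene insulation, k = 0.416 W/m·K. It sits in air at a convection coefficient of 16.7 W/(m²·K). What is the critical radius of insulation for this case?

r_cr ≈ 24.9 mm

For a cylinder r_cr = k/h = 0.416/16.7
r_cr = 24.9 mm; since the bare radius (9.6 mm) is below r_cr, adding a thin layer of insulation will *increase* heat loss.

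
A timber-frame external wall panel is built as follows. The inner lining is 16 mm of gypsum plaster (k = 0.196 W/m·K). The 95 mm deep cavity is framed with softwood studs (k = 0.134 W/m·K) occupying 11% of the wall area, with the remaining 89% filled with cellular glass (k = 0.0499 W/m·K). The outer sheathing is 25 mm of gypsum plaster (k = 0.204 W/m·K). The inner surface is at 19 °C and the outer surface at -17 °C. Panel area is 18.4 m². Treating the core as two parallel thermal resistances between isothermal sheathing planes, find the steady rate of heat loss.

Q ≈ 366 W

Sheathing layers in series; stud and cavity paths in parallel between them.
R_inner = 0.016/(0.196×18.4) = 0.004437 K/W
R_stud  = 0.095/(0.134×0.11×18.4) = 0.3503 K/W
R_cav   = 0.095/(0.0499×0.89×18.4) = 0.1163 K/W
1/R_core = 1/R_stud + 1/R_cav → R_core = 0.08729 K/W
R_outer = 0.025/(0.204×18.4) = 0.00666 K/W
R_total = 0.09838 K/W
Q = ΔT/R_total = 36/0.09838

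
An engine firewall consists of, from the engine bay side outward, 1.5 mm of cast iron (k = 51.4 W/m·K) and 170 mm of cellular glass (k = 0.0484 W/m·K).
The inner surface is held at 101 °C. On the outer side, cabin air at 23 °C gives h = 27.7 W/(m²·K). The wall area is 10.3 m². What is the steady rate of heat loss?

Q ≈ 226 W

Model the wall as resistances in series:
R_cast iron = L/(kA) = 0.0015/(51.4×10.3) = 2.833×10^-6 K/W
R_cellular glass = L/(kA) = 0.17/(0.0484×10.3) = 0.341 K/W
R_outer film = 1/(h_o·A) = 1/(27.7×10.3) = 0.003505 K/W
R_total = 0.3445 K/W
Q = ΔT / R_total = 78 / 0.3445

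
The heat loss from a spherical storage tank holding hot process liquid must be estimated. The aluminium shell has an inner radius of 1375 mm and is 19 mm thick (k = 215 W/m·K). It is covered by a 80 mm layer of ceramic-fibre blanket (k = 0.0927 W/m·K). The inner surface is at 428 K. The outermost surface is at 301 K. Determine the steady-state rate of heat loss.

Q ≈ 3800 W

For a spherical shell R = (1/r₁ − 1/r₂)/(4πk); film R = 1/(h·4πr²). In series:
R_aluminium shell = (1/1.375 − 1/1.394)/(4π×215) = 3.669×10^-6 K/W
R_ceramic-fibre blanket = (1/1.394 − 1/1.474)/(4π×0.0927) = 0.03342 K/W
R_total = 0.03343 K/W
Q = ΔT/R_total = 127/0.03343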